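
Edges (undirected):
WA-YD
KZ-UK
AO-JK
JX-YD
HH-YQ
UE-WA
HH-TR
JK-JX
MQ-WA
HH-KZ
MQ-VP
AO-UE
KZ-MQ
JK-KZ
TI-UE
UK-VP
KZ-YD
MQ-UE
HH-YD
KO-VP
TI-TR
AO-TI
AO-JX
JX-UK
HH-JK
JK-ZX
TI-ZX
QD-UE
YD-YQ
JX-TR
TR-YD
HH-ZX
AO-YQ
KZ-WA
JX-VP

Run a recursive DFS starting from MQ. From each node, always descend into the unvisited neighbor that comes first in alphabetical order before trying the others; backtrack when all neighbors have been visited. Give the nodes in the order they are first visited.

Visit MQ
MQ → KZ
KZ → HH
HH → JK
JK → AO
AO → JX
JX → TR
TR → TI
TI → UE
UE → QD
UE → WA
WA → YD
YD → YQ
TI → ZX
JX → UK
UK → VP
VP → KO

MQ -> KZ -> HH -> JK -> AO -> JX -> TR -> TI -> UE -> QD -> WA -> YD -> YQ -> ZX -> UK -> VP -> KO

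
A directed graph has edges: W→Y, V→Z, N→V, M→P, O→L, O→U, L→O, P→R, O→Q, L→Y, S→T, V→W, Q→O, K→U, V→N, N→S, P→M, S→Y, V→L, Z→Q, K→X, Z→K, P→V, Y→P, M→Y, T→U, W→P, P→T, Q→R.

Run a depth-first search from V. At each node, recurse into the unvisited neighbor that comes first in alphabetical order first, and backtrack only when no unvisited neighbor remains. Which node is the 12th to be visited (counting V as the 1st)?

S

Visit V
V → L
L → O
O → Q
Q → R
O → U
L → Y
Y → P
P → M
P → T
V → N
N → S
V → W
V → Z
Z → K
K → X

Visit order: V, L, O, Q, R, U, Y, P, M, T, N, S, W, Z, K, X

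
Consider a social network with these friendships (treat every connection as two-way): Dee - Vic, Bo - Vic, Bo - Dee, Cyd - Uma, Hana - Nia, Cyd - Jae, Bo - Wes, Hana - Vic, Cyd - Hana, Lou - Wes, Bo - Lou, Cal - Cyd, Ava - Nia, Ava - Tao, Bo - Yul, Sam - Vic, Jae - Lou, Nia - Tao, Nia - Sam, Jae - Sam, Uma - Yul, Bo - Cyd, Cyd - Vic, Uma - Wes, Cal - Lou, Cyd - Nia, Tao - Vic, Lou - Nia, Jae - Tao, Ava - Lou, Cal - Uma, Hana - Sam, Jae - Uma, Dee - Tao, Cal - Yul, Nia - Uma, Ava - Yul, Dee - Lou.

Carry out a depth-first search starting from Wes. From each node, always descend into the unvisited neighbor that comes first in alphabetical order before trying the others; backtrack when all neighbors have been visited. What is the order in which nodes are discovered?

Wes → Bo → Cyd → Cal → Lou → Ava → Nia → Hana → Sam → Jae → Tao → Dee → Vic → Uma → Yul

Visit Wes
Wes → Bo
Bo → Cyd
Cyd → Cal
Cal → Lou
Lou → Ava
Ava → Nia
Nia → Hana
Hana → Sam
Sam → Jae
Jae → Tao
Tao → Dee
Dee → Vic
Jae → Uma
Uma → Yul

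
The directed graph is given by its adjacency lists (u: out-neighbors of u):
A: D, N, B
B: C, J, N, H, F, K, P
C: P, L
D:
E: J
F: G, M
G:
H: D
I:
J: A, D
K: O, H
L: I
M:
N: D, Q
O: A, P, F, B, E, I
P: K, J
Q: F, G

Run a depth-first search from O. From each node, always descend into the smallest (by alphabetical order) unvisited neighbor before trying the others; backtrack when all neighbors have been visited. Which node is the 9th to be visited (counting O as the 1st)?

D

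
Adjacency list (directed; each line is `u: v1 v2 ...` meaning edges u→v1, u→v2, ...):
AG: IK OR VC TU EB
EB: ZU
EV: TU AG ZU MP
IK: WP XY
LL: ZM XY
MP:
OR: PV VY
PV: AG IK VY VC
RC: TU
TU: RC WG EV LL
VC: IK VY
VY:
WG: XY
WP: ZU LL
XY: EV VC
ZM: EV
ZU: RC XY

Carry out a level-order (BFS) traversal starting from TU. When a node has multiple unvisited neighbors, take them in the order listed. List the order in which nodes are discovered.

TU RC WG EV LL XY AG ZU MP ZM VC IK OR EB VY WP PV

Visit TU; enqueue RC, WG, EV, LL → queue [RC, WG, EV, LL]
Visit RC → queue [WG, EV, LL]
Visit WG; enqueue XY → queue [EV, LL, XY]
Visit EV; enqueue AG, ZU, MP → queue [LL, XY, AG, ZU, MP]
Visit LL; enqueue ZM → queue [XY, AG, ZU, MP, ZM]
Visit XY; enqueue VC → queue [AG, ZU, MP, ZM, VC]
Visit AG; enqueue IK, OR, EB → queue [ZU, MP, ZM, VC, IK, OR, EB]
Visit ZU → queue [MP, ZM, VC, IK, OR, EB]
Visit MP → queue [ZM, VC, IK, OR, EB]
Visit ZM → queue [VC, IK, OR, EB]
Visit VC; enqueue VY → queue [IK, OR, EB, VY]
Visit IK; enqueue WP → queue [OR, EB, VY, WP]
Visit OR; enqueue PV → queue [EB, VY, WP, PV]
Visit EB → queue [VY, WP, PV]
Visit VY → queue [WP, PV]
Visit WP → queue [PV]
Visit PV → queue []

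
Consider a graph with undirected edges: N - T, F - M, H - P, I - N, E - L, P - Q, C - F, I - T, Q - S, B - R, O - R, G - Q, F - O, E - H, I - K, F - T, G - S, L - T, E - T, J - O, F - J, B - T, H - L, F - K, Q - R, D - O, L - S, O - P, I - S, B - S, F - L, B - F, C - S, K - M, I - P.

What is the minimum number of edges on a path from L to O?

2

Level 0: L
Level 1: E, F, H, S, T
Level 2: B, C, G, I, J, K, M, N, O, P, Q
Level 3: D, R
O first appears at level 2.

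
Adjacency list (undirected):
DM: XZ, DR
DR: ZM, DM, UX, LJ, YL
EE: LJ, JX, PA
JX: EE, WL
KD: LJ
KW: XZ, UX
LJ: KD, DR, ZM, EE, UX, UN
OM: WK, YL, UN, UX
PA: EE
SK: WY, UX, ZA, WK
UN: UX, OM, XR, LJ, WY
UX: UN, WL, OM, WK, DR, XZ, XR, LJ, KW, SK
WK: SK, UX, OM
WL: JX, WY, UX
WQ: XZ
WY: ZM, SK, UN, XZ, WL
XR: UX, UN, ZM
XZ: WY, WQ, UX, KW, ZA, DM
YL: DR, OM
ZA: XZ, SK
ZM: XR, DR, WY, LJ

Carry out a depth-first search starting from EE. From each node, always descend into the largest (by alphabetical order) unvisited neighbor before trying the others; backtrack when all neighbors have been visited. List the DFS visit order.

Visit EE
EE → PA
EE → LJ
LJ → ZM
ZM → XR
XR → UX
UX → XZ
XZ → ZA
ZA → SK
SK → WY
WY → WL
WL → JX
WY → UN
UN → OM
OM → YL
YL → DR
DR → DM
OM → WK
XZ → WQ
XZ → KW
LJ → KD

EE PA LJ ZM XR UX XZ ZA SK WY WL JX UN OM YL DR DM WK WQ KW KD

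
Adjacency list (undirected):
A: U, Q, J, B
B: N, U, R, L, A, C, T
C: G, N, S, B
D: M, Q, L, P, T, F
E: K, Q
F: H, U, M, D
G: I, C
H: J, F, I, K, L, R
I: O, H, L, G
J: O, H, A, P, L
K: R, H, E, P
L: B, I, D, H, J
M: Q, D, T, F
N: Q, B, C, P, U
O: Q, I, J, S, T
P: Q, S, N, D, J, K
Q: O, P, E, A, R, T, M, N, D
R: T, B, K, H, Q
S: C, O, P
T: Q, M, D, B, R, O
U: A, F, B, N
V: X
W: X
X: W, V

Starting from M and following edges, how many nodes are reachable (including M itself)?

BFS from M visits: M, D, F, Q, T, L, P, H, U, A, E, N, O, R, B, I, J, K, S, C, G
Reachable nodes: 21 of 24 total.

21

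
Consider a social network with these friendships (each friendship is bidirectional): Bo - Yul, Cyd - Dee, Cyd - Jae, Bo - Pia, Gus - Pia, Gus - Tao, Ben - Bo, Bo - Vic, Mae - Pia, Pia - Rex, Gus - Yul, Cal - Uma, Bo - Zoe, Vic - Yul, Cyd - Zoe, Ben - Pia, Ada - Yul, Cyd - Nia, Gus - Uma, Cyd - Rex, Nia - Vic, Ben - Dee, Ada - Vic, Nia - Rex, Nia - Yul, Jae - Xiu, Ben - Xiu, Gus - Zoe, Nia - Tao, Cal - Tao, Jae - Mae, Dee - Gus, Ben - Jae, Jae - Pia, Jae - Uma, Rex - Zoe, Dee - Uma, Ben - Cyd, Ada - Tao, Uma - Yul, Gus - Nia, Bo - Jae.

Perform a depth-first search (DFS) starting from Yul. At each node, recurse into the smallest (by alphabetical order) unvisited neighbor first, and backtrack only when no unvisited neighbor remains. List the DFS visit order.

Visit Yul
Yul → Ada
Ada → Tao
Tao → Cal
Cal → Uma
Uma → Dee
Dee → Ben
Ben → Bo
Bo → Jae
Jae → Cyd
Cyd → Nia
Nia → Gus
Gus → Pia
Pia → Mae
Pia → Rex
Rex → Zoe
Nia → Vic
Jae → Xiu

Yul -> Ada -> Tao -> Cal -> Uma -> Dee -> Ben -> Bo -> Jae -> Cyd -> Nia -> Gus -> Pia -> Mae -> Rex -> Zoe -> Vic -> Xiu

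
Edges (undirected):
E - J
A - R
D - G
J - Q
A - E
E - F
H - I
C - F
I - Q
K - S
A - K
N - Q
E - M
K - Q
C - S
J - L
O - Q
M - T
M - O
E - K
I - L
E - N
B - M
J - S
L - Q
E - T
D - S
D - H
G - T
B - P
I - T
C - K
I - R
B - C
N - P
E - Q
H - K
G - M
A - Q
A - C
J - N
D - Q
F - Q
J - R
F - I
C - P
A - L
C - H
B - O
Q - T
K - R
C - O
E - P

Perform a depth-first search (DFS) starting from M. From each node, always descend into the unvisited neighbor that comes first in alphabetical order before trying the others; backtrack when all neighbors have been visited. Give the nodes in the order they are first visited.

M → B → C → A → E → F → I → H → D → G → T → Q → J → L → N → P → R → K → S → O

Visit M
M → B
B → C
C → A
A → E
E → F
F → I
I → H
H → D
D → G
G → T
T → Q
Q → J
J → L
J → N
N → P
J → R
R → K
K → S
Q → O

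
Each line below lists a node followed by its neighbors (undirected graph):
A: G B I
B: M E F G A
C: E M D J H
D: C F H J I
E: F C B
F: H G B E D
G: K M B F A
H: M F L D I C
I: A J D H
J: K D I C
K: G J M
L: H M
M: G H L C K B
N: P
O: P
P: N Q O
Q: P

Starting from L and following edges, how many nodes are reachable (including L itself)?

BFS from L visits: L, H, M, C, D, F, I, B, G, K, E, J, A
Reachable nodes: 13 of 17 total.

13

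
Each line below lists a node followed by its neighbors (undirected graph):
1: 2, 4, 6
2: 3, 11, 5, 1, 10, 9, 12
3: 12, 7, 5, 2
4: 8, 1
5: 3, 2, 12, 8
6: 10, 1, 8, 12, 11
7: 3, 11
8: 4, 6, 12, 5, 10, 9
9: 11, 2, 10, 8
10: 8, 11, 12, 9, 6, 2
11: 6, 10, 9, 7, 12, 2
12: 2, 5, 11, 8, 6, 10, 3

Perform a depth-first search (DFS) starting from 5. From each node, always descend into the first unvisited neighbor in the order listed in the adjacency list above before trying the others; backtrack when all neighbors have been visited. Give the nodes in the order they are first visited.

5 3 12 2 11 6 10 8 4 1 9 7

Visit 5
5 → 3
3 → 12
12 → 2
2 → 11
11 → 6
6 → 10
10 → 8
8 → 4
4 → 1
8 → 9
11 → 7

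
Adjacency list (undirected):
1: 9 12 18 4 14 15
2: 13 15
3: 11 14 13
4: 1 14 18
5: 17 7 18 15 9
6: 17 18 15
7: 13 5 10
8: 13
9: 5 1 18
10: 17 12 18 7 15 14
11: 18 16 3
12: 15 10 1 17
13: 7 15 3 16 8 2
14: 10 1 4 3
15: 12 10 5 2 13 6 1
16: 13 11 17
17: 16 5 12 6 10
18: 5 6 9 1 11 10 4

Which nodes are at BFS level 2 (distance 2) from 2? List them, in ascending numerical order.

Level 0: 2
Level 1: 13, 15
Level 2: 1, 3, 5, 6, 7, 8, 10, 12, 16
Level 3: 4, 9, 11, 14, 17, 18

1, 3, 5, 6, 7, 8, 10, 12, 16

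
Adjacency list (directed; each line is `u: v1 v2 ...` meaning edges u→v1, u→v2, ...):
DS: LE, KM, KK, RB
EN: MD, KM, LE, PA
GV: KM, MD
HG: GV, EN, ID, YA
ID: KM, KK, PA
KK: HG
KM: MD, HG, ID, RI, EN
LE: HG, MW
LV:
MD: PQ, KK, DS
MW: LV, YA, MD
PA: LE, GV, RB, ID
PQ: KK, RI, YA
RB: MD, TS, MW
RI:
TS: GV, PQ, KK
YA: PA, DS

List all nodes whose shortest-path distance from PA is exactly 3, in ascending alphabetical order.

DS, EN, LV, PQ, RI, YA

Level 0: PA
Level 1: GV, ID, LE, RB
Level 2: HG, KK, KM, MD, MW, TS
Level 3: DS, EN, LV, PQ, RI, YA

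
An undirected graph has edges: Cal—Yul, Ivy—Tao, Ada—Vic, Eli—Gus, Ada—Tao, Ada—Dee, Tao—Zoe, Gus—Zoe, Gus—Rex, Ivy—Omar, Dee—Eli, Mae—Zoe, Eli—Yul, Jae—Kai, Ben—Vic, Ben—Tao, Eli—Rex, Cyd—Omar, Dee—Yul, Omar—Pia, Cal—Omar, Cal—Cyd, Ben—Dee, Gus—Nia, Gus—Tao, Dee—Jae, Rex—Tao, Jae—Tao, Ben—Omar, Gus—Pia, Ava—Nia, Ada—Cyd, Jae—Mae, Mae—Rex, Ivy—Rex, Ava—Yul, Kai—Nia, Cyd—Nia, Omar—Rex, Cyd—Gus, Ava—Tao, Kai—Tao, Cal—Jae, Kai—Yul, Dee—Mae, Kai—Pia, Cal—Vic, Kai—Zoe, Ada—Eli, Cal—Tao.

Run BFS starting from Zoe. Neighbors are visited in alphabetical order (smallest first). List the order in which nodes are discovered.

Zoe, Gus, Kai, Mae, Tao, Cyd, Eli, Nia, Pia, Rex, Jae, Yul, Dee, Ada, Ava, Ben, Cal, Ivy, Omar, Vic

Visit Zoe; enqueue Gus, Kai, Mae, Tao → queue [Gus, Kai, Mae, Tao]
Visit Gus; enqueue Cyd, Eli, Nia, Pia, Rex → queue [Kai, Mae, Tao, Cyd, Eli, Nia, Pia, Rex]
Visit Kai; enqueue Jae, Yul → queue [Mae, Tao, Cyd, Eli, Nia, Pia, Rex, Jae, Yul]
Visit Mae; enqueue Dee → queue [Tao, Cyd, Eli, Nia, Pia, Rex, Jae, Yul, Dee]
Visit Tao; enqueue Ada, Ava, Ben, Cal, Ivy → queue [Cyd, Eli, Nia, Pia, Rex, Jae, Yul, Dee, Ada, Ava, Ben, Cal, Ivy]
Visit Cyd; enqueue Omar → queue [Eli, Nia, Pia, Rex, Jae, Yul, Dee, Ada, Ava, Ben, Cal, Ivy, Omar]
Visit Eli → queue [Nia, Pia, Rex, Jae, Yul, Dee, Ada, Ava, Ben, Cal, Ivy, Omar]
Visit Nia → queue [Pia, Rex, Jae, Yul, Dee, Ada, Ava, Ben, Cal, Ivy, Omar]
Visit Pia → queue [Rex, Jae, Yul, Dee, Ada, Ava, Ben, Cal, Ivy, Omar]
Visit Rex → queue [Jae, Yul, Dee, Ada, Ava, Ben, Cal, Ivy, Omar]
Visit Jae → queue [Yul, Dee, Ada, Ava, Ben, Cal, Ivy, Omar]
Visit Yul → queue [Dee, Ada, Ava, Ben, Cal, Ivy, Omar]
Visit Dee → queue [Ada, Ava, Ben, Cal, Ivy, Omar]
Visit Ada; enqueue Vic → queue [Ava, Ben, Cal, Ivy, Omar, Vic]
Visit Ava → queue [Ben, Cal, Ivy, Omar, Vic]
Visit Ben → queue [Cal, Ivy, Omar, Vic]
Visit Cal → queue [Ivy, Omar, Vic]
Visit Ivy → queue [Omar, Vic]
Visit Omar → queue [Vic]
Visit Vic → queue []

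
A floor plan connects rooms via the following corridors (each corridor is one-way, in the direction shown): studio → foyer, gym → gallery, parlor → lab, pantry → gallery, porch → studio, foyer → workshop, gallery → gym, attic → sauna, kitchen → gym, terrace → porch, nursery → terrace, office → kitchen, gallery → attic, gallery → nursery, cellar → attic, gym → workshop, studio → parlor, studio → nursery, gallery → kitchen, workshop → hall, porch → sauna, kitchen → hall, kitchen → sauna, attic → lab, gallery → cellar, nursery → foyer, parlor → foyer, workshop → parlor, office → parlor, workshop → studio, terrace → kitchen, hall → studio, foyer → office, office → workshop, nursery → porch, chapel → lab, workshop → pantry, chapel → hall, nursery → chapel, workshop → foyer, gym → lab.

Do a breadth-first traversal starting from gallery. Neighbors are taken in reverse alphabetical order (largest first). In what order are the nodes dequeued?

gallery → nursery → kitchen → gym → cellar → attic → terrace → porch → foyer → chapel → sauna → hall → workshop → lab → studio → office → parlor → pantry

Visit gallery; enqueue nursery, kitchen, gym, cellar, attic → queue [nursery, kitchen, gym, cellar, attic]
Visit nursery; enqueue terrace, porch, foyer, chapel → queue [kitchen, gym, cellar, attic, terrace, porch, foyer, chapel]
Visit kitchen; enqueue sauna, hall → queue [gym, cellar, attic, terrace, porch, foyer, chapel, sauna, hall]
Visit gym; enqueue workshop, lab → queue [cellar, attic, terrace, porch, foyer, chapel, sauna, hall, workshop, lab]
Visit cellar → queue [attic, terrace, porch, foyer, chapel, sauna, hall, workshop, lab]
Visit attic → queue [terrace, porch, foyer, chapel, sauna, hall, workshop, lab]
Visit terrace → queue [porch, foyer, chapel, sauna, hall, workshop, lab]
Visit porch; enqueue studio → queue [foyer, chapel, sauna, hall, workshop, lab, studio]
Visit foyer; enqueue office → queue [chapel, sauna, hall, workshop, lab, studio, office]
Visit chapel → queue [sauna, hall, workshop, lab, studio, office]
Visit sauna → queue [hall, workshop, lab, studio, office]
Visit hall → queue [workshop, lab, studio, office]
Visit workshop; enqueue parlor, pantry → queue [lab, studio, office, parlor, pantry]
Visit lab → queue [studio, office, parlor, pantry]
Visit studio → queue [office, parlor, pantry]
Visit office → queue [parlor, pantry]
Visit parlor → queue [pantry]
Visit pantry → queue []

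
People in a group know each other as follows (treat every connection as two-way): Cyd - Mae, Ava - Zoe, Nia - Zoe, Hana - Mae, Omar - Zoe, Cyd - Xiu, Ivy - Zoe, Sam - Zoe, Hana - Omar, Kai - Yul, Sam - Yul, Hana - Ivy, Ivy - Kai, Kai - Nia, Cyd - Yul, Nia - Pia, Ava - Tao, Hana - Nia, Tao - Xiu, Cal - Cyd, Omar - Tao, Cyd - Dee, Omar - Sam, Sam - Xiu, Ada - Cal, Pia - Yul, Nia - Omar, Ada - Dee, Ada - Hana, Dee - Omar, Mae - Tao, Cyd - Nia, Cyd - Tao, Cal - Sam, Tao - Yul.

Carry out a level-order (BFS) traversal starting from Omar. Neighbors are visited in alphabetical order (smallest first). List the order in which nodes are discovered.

Omar -> Dee -> Hana -> Nia -> Sam -> Tao -> Zoe -> Ada -> Cyd -> Ivy -> Mae -> Kai -> Pia -> Cal -> Xiu -> Yul -> Ava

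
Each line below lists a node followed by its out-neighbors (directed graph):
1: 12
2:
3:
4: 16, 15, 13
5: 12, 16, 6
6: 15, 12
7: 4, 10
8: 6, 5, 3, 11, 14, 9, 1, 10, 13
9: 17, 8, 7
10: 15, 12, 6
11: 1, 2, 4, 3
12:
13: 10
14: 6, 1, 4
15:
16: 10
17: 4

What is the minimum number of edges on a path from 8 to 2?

Level 0: 8
Level 1: 1, 3, 5, 6, 9, 10, 11, 13, 14
Level 2: 2, 4, 7, 12, 15, 16, 17
2 first appears at level 2.

2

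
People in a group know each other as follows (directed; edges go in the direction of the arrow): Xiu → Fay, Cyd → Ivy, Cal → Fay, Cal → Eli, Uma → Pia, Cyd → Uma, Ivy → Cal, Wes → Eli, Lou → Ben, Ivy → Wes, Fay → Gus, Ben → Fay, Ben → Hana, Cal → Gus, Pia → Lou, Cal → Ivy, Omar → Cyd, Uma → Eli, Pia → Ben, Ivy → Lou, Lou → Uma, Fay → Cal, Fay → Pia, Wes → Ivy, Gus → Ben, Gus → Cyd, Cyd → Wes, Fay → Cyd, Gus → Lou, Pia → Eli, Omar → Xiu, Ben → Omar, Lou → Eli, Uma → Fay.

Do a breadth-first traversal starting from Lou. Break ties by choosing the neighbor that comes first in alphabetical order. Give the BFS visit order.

Visit Lou; enqueue Ben, Eli, Uma → queue [Ben, Eli, Uma]
Visit Ben; enqueue Fay, Hana, Omar → queue [Eli, Uma, Fay, Hana, Omar]
Visit Eli → queue [Uma, Fay, Hana, Omar]
Visit Uma; enqueue Pia → queue [Fay, Hana, Omar, Pia]
Visit Fay; enqueue Cal, Cyd, Gus → queue [Hana, Omar, Pia, Cal, Cyd, Gus]
Visit Hana → queue [Omar, Pia, Cal, Cyd, Gus]
Visit Omar; enqueue Xiu → queue [Pia, Cal, Cyd, Gus, Xiu]
Visit Pia → queue [Cal, Cyd, Gus, Xiu]
Visit Cal; enqueue Ivy → queue [Cyd, Gus, Xiu, Ivy]
Visit Cyd; enqueue Wes → queue [Gus, Xiu, Ivy, Wes]
Visit Gus → queue [Xiu, Ivy, Wes]
Visit Xiu → queue [Ivy, Wes]
Visit Ivy → queue [Wes]
Visit Wes → queue []

Lou, Ben, Eli, Uma, Fay, Hana, Omar, Pia, Cal, Cyd, Gus, Xiu, Ivy, Wes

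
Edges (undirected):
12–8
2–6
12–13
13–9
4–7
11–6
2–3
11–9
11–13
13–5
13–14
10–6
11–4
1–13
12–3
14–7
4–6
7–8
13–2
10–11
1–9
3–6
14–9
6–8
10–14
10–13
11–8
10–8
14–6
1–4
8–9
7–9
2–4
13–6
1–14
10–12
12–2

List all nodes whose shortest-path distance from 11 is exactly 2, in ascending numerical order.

1, 2, 3, 5, 7, 12, 14

Level 0: 11
Level 1: 4, 6, 8, 9, 10, 13
Level 2: 1, 2, 3, 5, 7, 12, 14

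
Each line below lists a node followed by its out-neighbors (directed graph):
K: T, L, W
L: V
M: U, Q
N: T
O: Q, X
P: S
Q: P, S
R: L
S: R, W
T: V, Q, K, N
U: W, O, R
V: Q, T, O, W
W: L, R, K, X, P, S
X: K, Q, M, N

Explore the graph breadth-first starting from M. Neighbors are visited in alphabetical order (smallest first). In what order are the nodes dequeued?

Visit M; enqueue Q, U → queue [Q, U]
Visit Q; enqueue P, S → queue [U, P, S]
Visit U; enqueue O, R, W → queue [P, S, O, R, W]
Visit P → queue [S, O, R, W]
Visit S → queue [O, R, W]
Visit O; enqueue X → queue [R, W, X]
Visit R; enqueue L → queue [W, X, L]
Visit W; enqueue K → queue [X, L, K]
Visit X; enqueue N → queue [L, K, N]
Visit L; enqueue V → queue [K, N, V]
Visit K; enqueue T → queue [N, V, T]
Visit N → queue [V, T]
Visit V → queue [T]
Visit T → queue []

M, Q, U, P, S, O, R, W, X, L, K, N, V, T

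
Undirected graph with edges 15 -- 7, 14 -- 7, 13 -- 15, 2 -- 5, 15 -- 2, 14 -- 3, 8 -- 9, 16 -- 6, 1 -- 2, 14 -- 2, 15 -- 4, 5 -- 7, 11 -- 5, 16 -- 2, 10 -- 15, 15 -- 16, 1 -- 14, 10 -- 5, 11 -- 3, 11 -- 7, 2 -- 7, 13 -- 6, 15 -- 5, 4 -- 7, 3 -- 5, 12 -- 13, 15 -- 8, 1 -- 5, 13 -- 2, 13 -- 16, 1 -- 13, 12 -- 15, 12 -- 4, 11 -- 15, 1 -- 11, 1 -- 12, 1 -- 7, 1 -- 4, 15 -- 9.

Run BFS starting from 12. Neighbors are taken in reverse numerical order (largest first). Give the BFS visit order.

12 15 13 4 1 16 11 10 9 8 7 5 2 6 14 3

Visit 12; enqueue 15, 13, 4, 1 → queue [15, 13, 4, 1]
Visit 15; enqueue 16, 11, 10, 9, 8, 7, 5, 2 → queue [13, 4, 1, 16, 11, 10, 9, 8, 7, 5, 2]
Visit 13; enqueue 6 → queue [4, 1, 16, 11, 10, 9, 8, 7, 5, 2, 6]
Visit 4 → queue [1, 16, 11, 10, 9, 8, 7, 5, 2, 6]
Visit 1; enqueue 14 → queue [16, 11, 10, 9, 8, 7, 5, 2, 6, 14]
Visit 16 → queue [11, 10, 9, 8, 7, 5, 2, 6, 14]
Visit 11; enqueue 3 → queue [10, 9, 8, 7, 5, 2, 6, 14, 3]
Visit 10 → queue [9, 8, 7, 5, 2, 6, 14, 3]
Visit 9 → queue [8, 7, 5, 2, 6, 14, 3]
Visit 8 → queue [7, 5, 2, 6, 14, 3]
Visit 7 → queue [5, 2, 6, 14, 3]
Visit 5 → queue [2, 6, 14, 3]
Visit 2 → queue [6, 14, 3]
Visit 6 → queue [14, 3]
Visit 14 → queue [3]
Visit 3 → queue []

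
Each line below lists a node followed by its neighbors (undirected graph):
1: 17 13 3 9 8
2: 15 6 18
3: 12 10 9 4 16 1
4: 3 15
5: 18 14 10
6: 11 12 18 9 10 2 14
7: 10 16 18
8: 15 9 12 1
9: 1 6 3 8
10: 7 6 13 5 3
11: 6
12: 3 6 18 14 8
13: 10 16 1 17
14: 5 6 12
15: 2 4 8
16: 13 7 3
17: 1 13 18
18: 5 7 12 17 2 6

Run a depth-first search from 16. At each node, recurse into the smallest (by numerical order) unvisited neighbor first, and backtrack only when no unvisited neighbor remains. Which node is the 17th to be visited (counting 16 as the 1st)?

Visit 16
16 → 3
3 → 1
1 → 8
8 → 9
9 → 6
6 → 2
2 → 15
15 → 4
2 → 18
18 → 5
5 → 10
10 → 7
10 → 13
13 → 17
5 → 14
14 → 12
6 → 11

Visit order: 16, 3, 1, 8, 9, 6, 2, 15, 4, 18, 5, 10, 7, 13, 17, 14, 12, 11

12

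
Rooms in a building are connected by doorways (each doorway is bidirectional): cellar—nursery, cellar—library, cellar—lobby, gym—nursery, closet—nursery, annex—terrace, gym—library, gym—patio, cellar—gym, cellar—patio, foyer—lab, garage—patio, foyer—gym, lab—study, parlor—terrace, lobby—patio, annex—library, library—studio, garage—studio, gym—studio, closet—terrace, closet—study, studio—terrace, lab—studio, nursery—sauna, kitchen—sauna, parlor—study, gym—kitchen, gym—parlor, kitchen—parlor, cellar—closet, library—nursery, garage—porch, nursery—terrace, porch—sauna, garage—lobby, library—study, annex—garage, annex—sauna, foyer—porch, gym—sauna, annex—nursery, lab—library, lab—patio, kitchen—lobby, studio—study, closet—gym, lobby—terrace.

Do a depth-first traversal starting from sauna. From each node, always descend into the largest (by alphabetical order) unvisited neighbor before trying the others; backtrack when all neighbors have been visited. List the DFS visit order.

Visit sauna
sauna → porch
porch → garage
garage → studio
studio → terrace
terrace → parlor
parlor → study
study → library
library → nursery
nursery → gym
gym → patio
patio → lobby
lobby → kitchen
lobby → cellar
cellar → closet
patio → lab
lab → foyer
nursery → annex

sauna -> porch -> garage -> studio -> terrace -> parlor -> study -> library -> nursery -> gym -> patio -> lobby -> kitchen -> cellar -> closet -> lab -> foyer -> annex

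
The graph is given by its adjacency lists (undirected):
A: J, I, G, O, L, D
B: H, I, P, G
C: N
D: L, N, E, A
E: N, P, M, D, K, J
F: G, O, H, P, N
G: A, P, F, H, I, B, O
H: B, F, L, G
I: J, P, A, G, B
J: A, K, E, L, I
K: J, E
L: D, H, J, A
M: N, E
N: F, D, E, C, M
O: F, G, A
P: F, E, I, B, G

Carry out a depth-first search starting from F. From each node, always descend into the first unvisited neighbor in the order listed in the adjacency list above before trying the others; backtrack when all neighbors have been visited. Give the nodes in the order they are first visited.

Visit F
F → G
G → A
A → J
J → K
K → E
E → N
N → D
D → L
L → H
H → B
B → I
I → P
N → C
N → M
A → O

F → G → A → J → K → E → N → D → L → H → B → I → P → C → M → O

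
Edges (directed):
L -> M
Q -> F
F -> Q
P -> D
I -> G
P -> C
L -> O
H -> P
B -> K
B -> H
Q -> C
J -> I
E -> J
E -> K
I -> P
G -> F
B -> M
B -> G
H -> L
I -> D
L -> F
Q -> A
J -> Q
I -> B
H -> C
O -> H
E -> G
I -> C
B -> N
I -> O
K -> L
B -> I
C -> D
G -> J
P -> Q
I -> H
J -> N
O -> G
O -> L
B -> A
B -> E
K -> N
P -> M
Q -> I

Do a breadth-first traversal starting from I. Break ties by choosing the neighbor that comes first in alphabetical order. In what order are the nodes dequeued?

I → B → C → D → G → H → O → P → A → E → K → M → N → F → J → L → Q

Visit I; enqueue B, C, D, G, H, O, P → queue [B, C, D, G, H, O, P]
Visit B; enqueue A, E, K, M, N → queue [C, D, G, H, O, P, A, E, K, M, N]
Visit C → queue [D, G, H, O, P, A, E, K, M, N]
Visit D → queue [G, H, O, P, A, E, K, M, N]
Visit G; enqueue F, J → queue [H, O, P, A, E, K, M, N, F, J]
Visit H; enqueue L → queue [O, P, A, E, K, M, N, F, J, L]
Visit O → queue [P, A, E, K, M, N, F, J, L]
Visit P; enqueue Q → queue [A, E, K, M, N, F, J, L, Q]
Visit A → queue [E, K, M, N, F, J, L, Q]
Visit E → queue [K, M, N, F, J, L, Q]
Visit K → queue [M, N, F, J, L, Q]
Visit M → queue [N, F, J, L, Q]
Visit N → queue [F, J, L, Q]
Visit F → queue [J, L, Q]
Visit J → queue [L, Q]
Visit L → queue [Q]
Visit Q → queue []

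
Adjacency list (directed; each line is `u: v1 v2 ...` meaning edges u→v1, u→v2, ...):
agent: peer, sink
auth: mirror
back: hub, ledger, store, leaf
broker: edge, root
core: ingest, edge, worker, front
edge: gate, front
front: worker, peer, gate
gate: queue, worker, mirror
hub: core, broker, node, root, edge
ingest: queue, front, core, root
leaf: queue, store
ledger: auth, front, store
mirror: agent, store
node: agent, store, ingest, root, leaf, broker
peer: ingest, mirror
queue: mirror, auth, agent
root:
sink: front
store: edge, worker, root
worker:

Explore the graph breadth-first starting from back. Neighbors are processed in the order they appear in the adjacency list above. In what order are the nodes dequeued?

Visit back; enqueue hub, ledger, store, leaf → queue [hub, ledger, store, leaf]
Visit hub; enqueue core, broker, node, root, edge → queue [ledger, store, leaf, core, broker, node, root, edge]
Visit ledger; enqueue auth, front → queue [store, leaf, core, broker, node, root, edge, auth, front]
Visit store; enqueue worker → queue [leaf, core, broker, node, root, edge, auth, front, worker]
Visit leaf; enqueue queue → queue [core, broker, node, root, edge, auth, front, worker, queue]
Visit core; enqueue ingest → queue [broker, node, root, edge, auth, front, worker, queue, ingest]
Visit broker → queue [node, root, edge, auth, front, worker, queue, ingest]
Visit node; enqueue agent → queue [root, edge, auth, front, worker, queue, ingest, agent]
Visit root → queue [edge, auth, front, worker, queue, ingest, agent]
Visit edge; enqueue gate → queue [auth, front, worker, queue, ingest, agent, gate]
Visit auth; enqueue mirror → queue [front, worker, queue, ingest, agent, gate, mirror]
Visit front; enqueue peer → queue [worker, queue, ingest, agent, gate, mirror, peer]
Visit worker → queue [queue, ingest, agent, gate, mirror, peer]
Visit queue → queue [ingest, agent, gate, mirror, peer]
Visit ingest → queue [agent, gate, mirror, peer]
Visit agent; enqueue sink → queue [gate, mirror, peer, sink]
Visit gate → queue [mirror, peer, sink]
Visit mirror → queue [peer, sink]
Visit peer → queue [sink]
Visit sink → queue []

back → hub → ledger → store → leaf → core → broker → node → root → edge → auth → front → worker → queue → ingest → agent → gate → mirror → peer → sink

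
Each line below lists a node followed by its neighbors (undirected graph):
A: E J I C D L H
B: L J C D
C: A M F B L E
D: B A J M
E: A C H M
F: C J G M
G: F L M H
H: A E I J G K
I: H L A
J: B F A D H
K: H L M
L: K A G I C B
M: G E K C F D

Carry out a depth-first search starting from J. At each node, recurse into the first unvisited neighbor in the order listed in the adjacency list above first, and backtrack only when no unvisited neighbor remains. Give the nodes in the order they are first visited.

J → B → L → K → H → A → E → C → M → G → F → D → I

Visit J
J → B
B → L
L → K
K → H
H → A
A → E
E → C
C → M
M → G
G → F
M → D
A → I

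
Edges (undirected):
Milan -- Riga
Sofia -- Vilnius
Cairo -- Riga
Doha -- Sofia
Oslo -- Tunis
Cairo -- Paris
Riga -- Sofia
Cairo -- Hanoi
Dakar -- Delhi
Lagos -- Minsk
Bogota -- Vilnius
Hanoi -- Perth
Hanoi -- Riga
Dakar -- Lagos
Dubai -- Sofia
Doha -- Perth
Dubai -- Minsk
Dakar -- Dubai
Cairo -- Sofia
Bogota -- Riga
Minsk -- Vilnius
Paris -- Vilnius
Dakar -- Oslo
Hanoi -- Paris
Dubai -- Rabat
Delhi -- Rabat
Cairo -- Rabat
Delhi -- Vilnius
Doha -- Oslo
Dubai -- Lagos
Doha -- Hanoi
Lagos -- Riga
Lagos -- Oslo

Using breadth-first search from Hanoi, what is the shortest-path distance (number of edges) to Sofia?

2

Level 0: Hanoi
Level 1: Cairo, Doha, Paris, Perth, Riga
Level 2: Bogota, Lagos, Milan, Oslo, Rabat, Sofia, Vilnius
Level 3: Dakar, Delhi, Dubai, Minsk, Tunis
Sofia first appears at level 2.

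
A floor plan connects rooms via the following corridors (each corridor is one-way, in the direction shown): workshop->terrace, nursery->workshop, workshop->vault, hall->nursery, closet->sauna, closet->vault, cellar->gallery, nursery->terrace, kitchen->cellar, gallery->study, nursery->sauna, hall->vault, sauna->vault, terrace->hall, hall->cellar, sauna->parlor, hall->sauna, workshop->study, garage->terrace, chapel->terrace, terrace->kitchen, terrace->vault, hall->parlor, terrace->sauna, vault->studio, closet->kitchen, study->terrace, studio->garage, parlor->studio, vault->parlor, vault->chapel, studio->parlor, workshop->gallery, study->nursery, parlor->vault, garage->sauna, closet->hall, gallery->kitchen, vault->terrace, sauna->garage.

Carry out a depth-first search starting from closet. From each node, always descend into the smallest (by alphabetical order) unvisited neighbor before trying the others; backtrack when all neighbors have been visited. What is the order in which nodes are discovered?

Visit closet
closet → hall
hall → cellar
cellar → gallery
gallery → kitchen
gallery → study
study → nursery
nursery → sauna
sauna → garage
garage → terrace
terrace → vault
vault → chapel
vault → parlor
parlor → studio
nursery → workshop

closet, hall, cellar, gallery, kitchen, study, nursery, sauna, garage, terrace, vault, chapel, parlor, studio, workshop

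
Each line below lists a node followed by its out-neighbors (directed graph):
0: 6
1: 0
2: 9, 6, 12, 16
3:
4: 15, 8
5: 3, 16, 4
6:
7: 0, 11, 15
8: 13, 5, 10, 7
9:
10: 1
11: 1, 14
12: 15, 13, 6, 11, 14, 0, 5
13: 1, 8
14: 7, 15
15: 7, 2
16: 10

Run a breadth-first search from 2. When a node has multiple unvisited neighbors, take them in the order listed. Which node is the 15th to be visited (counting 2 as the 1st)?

Visit 2; enqueue 9, 6, 12, 16 → queue [9, 6, 12, 16]
Visit 9 → queue [6, 12, 16]
Visit 6 → queue [12, 16]
Visit 12; enqueue 15, 13, 11, 14, 0, 5 → queue [16, 15, 13, 11, 14, 0, 5]
Visit 16; enqueue 10 → queue [15, 13, 11, 14, 0, 5, 10]
Visit 15; enqueue 7 → queue [13, 11, 14, 0, 5, 10, 7]
Visit 13; enqueue 1, 8 → queue [11, 14, 0, 5, 10, 7, 1, 8]
Visit 11 → queue [14, 0, 5, 10, 7, 1, 8]
Visit 14 → queue [0, 5, 10, 7, 1, 8]
Visit 0 → queue [5, 10, 7, 1, 8]
Visit 5; enqueue 3, 4 → queue [10, 7, 1, 8, 3, 4]
Visit 10 → queue [7, 1, 8, 3, 4]
Visit 7 → queue [1, 8, 3, 4]
Visit 1 → queue [8, 3, 4]
Visit 8 → queue [3, 4]
Visit 3 → queue [4]
Visit 4 → queue []

Visit order: 2, 9, 6, 12, 16, 15, 13, 11, 14, 0, 5, 10, 7, 1, 8, 3, 4

8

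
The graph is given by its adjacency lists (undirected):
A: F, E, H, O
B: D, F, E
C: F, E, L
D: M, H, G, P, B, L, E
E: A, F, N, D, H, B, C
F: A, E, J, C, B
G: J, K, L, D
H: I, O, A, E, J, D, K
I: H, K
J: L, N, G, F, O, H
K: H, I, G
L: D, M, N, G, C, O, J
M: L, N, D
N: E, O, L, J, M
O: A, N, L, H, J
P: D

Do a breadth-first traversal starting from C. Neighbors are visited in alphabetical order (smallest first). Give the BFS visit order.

C E F L A B D H N J G M O P I K

Visit C; enqueue E, F, L → queue [E, F, L]
Visit E; enqueue A, B, D, H, N → queue [F, L, A, B, D, H, N]
Visit F; enqueue J → queue [L, A, B, D, H, N, J]
Visit L; enqueue G, M, O → queue [A, B, D, H, N, J, G, M, O]
Visit A → queue [B, D, H, N, J, G, M, O]
Visit B → queue [D, H, N, J, G, M, O]
Visit D; enqueue P → queue [H, N, J, G, M, O, P]
Visit H; enqueue I, K → queue [N, J, G, M, O, P, I, K]
Visit N → queue [J, G, M, O, P, I, K]
Visit J → queue [G, M, O, P, I, K]
Visit G → queue [M, O, P, I, K]
Visit M → queue [O, P, I, K]
Visit O → queue [P, I, K]
Visit P → queue [I, K]
Visit I → queue [K]
Visit K → queue []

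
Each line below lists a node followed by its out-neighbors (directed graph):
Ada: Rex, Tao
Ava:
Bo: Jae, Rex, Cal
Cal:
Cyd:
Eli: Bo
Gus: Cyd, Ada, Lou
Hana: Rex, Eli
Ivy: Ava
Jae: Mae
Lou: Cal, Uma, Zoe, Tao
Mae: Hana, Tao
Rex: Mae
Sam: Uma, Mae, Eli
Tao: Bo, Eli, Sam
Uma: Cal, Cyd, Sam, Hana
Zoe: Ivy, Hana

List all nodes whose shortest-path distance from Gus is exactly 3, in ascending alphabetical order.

Bo, Eli, Hana, Ivy, Mae, Sam

Level 0: Gus
Level 1: Ada, Cyd, Lou
Level 2: Cal, Rex, Tao, Uma, Zoe
Level 3: Bo, Eli, Hana, Ivy, Mae, Sam
Level 4: Ava, Jae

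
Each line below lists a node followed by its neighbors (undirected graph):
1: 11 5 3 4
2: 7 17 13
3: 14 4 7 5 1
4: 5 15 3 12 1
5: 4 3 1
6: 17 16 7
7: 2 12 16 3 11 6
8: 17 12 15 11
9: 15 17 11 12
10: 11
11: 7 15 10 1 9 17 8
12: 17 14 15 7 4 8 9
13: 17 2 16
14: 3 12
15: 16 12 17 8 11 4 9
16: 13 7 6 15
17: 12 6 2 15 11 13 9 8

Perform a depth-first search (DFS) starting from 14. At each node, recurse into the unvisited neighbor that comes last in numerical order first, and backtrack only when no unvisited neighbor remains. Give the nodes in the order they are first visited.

14 → 12 → 17 → 15 → 16 → 13 → 2 → 7 → 11 → 10 → 9 → 8 → 1 → 5 → 4 → 3 → 6

Visit 14
14 → 12
12 → 17
17 → 15
15 → 16
16 → 13
13 → 2
2 → 7
7 → 11
11 → 10
11 → 9
11 → 8
11 → 1
1 → 5
5 → 4
4 → 3
7 → 6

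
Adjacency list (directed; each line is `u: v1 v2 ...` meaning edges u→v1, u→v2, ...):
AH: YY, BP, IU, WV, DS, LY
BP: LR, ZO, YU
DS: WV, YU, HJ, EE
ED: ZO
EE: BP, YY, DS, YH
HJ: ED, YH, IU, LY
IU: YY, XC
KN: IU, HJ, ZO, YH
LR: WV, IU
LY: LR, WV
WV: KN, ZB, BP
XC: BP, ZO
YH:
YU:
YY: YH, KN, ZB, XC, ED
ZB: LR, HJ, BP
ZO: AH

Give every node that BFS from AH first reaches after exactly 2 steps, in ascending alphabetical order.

Level 0: AH
Level 1: BP, DS, IU, LY, WV, YY
Level 2: ED, EE, HJ, KN, LR, XC, YH, YU, ZB, ZO

ED, EE, HJ, KN, LR, XC, YH, YU, ZB, ZO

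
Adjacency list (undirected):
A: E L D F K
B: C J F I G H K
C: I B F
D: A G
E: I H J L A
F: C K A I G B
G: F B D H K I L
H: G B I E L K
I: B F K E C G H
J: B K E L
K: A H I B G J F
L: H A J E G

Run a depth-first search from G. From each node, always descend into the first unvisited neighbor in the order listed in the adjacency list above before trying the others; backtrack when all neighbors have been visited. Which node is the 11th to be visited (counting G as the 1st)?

L

Visit G
G → F
F → C
C → I
I → B
B → J
J → K
K → A
A → E
E → H
H → L
A → D

Visit order: G, F, C, I, B, J, K, A, E, H, L, D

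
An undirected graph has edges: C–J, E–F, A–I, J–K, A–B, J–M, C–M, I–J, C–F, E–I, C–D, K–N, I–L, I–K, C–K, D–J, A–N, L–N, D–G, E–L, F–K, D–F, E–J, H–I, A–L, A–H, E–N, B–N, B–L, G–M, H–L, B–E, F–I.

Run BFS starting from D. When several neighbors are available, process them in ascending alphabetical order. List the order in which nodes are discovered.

D -> C -> F -> G -> J -> K -> M -> E -> I -> N -> B -> L -> A -> H

Visit D; enqueue C, F, G, J → queue [C, F, G, J]
Visit C; enqueue K, M → queue [F, G, J, K, M]
Visit F; enqueue E, I → queue [G, J, K, M, E, I]
Visit G → queue [J, K, M, E, I]
Visit J → queue [K, M, E, I]
Visit K; enqueue N → queue [M, E, I, N]
Visit M → queue [E, I, N]
Visit E; enqueue B, L → queue [I, N, B, L]
Visit I; enqueue A, H → queue [N, B, L, A, H]
Visit N → queue [B, L, A, H]
Visit B → queue [L, A, H]
Visit L → queue [A, H]
Visit A → queue [H]
Visit H → queue []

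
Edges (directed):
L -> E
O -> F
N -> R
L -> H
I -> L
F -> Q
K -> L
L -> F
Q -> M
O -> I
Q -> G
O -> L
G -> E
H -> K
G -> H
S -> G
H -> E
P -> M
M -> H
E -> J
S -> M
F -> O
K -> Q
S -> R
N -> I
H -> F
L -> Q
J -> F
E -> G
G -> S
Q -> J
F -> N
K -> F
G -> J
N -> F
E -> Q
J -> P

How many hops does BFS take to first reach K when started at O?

Level 0: O
Level 1: F, I, L
Level 2: E, H, N, Q
Level 3: G, J, K, M, R
Level 4: P, S
K first appears at level 3.

3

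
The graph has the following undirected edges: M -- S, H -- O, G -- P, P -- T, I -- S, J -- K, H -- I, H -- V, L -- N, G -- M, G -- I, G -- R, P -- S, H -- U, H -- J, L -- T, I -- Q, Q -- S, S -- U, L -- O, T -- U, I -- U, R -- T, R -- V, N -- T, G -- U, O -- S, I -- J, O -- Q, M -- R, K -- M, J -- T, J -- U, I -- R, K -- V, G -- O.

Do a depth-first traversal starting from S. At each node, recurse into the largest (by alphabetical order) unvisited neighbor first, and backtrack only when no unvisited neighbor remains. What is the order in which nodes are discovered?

S -> U -> T -> R -> V -> K -> M -> G -> P -> O -> Q -> I -> J -> H -> L -> N

Visit S
S → U
U → T
T → R
R → V
V → K
K → M
M → G
G → P
G → O
O → Q
Q → I
I → J
J → H
O → L
L → N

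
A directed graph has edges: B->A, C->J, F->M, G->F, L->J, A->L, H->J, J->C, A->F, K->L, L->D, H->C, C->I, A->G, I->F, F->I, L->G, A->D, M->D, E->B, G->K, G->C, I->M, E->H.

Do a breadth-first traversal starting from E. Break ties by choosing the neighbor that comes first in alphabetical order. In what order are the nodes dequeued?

Visit E; enqueue B, H → queue [B, H]
Visit B; enqueue A → queue [H, A]
Visit H; enqueue C, J → queue [A, C, J]
Visit A; enqueue D, F, G, L → queue [C, J, D, F, G, L]
Visit C; enqueue I → queue [J, D, F, G, L, I]
Visit J → queue [D, F, G, L, I]
Visit D → queue [F, G, L, I]
Visit F; enqueue M → queue [G, L, I, M]
Visit G; enqueue K → queue [L, I, M, K]
Visit L → queue [I, M, K]
Visit I → queue [M, K]
Visit M → queue [K]
Visit K → queue []

E -> B -> H -> A -> C -> J -> D -> F -> G -> L -> I -> M -> K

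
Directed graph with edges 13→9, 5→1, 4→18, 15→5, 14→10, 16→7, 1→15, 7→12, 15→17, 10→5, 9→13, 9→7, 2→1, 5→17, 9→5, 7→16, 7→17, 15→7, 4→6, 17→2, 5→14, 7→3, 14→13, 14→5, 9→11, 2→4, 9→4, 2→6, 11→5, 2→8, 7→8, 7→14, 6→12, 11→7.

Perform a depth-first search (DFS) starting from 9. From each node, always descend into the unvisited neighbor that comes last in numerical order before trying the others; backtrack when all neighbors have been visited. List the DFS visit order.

9, 13, 11, 7, 17, 2, 8, 6, 12, 4, 18, 1, 15, 5, 14, 10, 16, 3

Visit 9
9 → 13
9 → 11
11 → 7
7 → 17
17 → 2
2 → 8
2 → 6
6 → 12
2 → 4
4 → 18
2 → 1
1 → 15
15 → 5
5 → 14
14 → 10
7 → 16
7 → 3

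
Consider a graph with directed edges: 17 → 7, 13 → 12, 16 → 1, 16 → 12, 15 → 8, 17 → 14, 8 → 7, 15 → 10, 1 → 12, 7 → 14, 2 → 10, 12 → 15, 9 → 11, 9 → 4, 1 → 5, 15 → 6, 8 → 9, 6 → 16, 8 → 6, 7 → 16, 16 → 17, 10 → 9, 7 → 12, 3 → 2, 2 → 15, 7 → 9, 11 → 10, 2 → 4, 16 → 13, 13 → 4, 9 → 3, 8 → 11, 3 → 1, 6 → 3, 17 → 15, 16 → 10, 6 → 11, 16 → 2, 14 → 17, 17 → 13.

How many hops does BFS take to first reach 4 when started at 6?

Level 0: 6
Level 1: 3, 11, 16
Level 2: 1, 2, 10, 12, 13, 17
Level 3: 4, 5, 7, 9, 14, 15
Level 4: 8
4 first appears at level 3.

3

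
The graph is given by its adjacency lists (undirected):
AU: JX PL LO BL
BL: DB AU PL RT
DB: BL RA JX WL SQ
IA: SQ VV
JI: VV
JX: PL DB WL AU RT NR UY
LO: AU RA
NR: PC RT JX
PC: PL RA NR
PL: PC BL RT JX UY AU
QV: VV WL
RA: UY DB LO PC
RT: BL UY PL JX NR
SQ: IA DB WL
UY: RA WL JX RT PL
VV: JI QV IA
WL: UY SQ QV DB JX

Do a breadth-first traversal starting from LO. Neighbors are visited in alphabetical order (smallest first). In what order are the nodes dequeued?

LO, AU, RA, BL, JX, PL, DB, PC, UY, RT, NR, WL, SQ, QV, IA, VV, JI

Visit LO; enqueue AU, RA → queue [AU, RA]
Visit AU; enqueue BL, JX, PL → queue [RA, BL, JX, PL]
Visit RA; enqueue DB, PC, UY → queue [BL, JX, PL, DB, PC, UY]
Visit BL; enqueue RT → queue [JX, PL, DB, PC, UY, RT]
Visit JX; enqueue NR, WL → queue [PL, DB, PC, UY, RT, NR, WL]
Visit PL → queue [DB, PC, UY, RT, NR, WL]
Visit DB; enqueue SQ → queue [PC, UY, RT, NR, WL, SQ]
Visit PC → queue [UY, RT, NR, WL, SQ]
Visit UY → queue [RT, NR, WL, SQ]
Visit RT → queue [NR, WL, SQ]
Visit NR → queue [WL, SQ]
Visit WL; enqueue QV → queue [SQ, QV]
Visit SQ; enqueue IA → queue [QV, IA]
Visit QV; enqueue VV → queue [IA, VV]
Visit IA → queue [VV]
Visit VV; enqueue JI → queue [JI]
Visit JI → queue []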